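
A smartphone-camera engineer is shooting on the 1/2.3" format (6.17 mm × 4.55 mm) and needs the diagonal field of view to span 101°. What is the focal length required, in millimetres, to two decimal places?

3.16 mm

Sensor diagonal = √(6.17² + 4.55²) = √58.7714 ≈ 7.6663 mm.
From α = 2·arctan(d/2f) we get f = d / (2·tan(α/2)).
With d = 7.6663 mm and α/2 = 50.5°, tan(α/2) ≈ 1.21310, so f ≈ 7.6663 / 2.42619 ≈ 3.1598 mm.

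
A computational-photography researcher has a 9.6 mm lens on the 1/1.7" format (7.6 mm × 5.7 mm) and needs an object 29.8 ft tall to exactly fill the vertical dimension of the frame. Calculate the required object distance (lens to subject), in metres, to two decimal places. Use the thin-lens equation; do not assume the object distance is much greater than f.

15.31 m

W: 29.8 ft × 304.8 mm/ft = 9083.04 mm.
Magnification m = h/W = dᵢ/dₒ; combined with 1/f = 1/dₒ + 1/dᵢ this gives dₒ = f·(1 + W/h).
dₒ = 9.6 mm × (1 + 9083.04/5.7) = 9.6 × 1594.5157 ≈ 15307.351 mm = 15.3074 m.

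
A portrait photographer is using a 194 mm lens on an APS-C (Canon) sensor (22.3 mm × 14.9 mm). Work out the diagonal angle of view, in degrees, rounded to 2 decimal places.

7.91°

Sensor diagonal = √(22.3² + 14.9²) = √719.3000 ≈ 26.8198 mm.
Angle of view α = 2·arctan(d/2f) with d = 26.8198 mm and f = 194 mm.
d/2f = 0.06912; arctan(0.06912) ≈ 3.9542°, so α ≈ 7.9083°.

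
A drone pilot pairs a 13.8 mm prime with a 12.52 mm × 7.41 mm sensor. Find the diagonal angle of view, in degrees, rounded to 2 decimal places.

Sensor diagonal = √(12.52² + 7.41²) = √211.6585 ≈ 14.5485 mm.
Angle of view α = 2·arctan(d/2f) with d = 14.5485 mm and f = 13.8 mm.
d/2f = 0.52712; arctan(0.52712) ≈ 27.7946°, so α ≈ 55.5891°.

55.59°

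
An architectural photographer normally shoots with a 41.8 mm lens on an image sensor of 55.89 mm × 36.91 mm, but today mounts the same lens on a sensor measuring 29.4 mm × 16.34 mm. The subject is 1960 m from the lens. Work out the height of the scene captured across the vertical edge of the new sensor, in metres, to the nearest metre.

766 m

The focal length stays 41.8 mm; the relevant sensor dimension is now h = 16.34 mm. Object distance dₒ = 1960 m = 1.96e+06 mm.
Thin-lens field height W = h·(dₒ − f)/f = 16.34 × (1.96e+06 − 41.8)/41.8 ≈ 766165.478 mm = 766.165 m.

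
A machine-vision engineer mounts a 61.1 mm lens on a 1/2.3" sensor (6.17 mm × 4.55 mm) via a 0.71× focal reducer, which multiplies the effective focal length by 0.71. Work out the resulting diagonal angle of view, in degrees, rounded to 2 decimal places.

Effective focal length f = 61.1 × 0.71 = 43.381 mm.
Sensor diagonal = √(6.17² + 4.55²) = √58.7714 ≈ 7.6663 mm.
α = 2·arctan(7.666 / (2 × 43.381)) = 2·arctan(0.08836) ≈ 10.0990°.

10.10°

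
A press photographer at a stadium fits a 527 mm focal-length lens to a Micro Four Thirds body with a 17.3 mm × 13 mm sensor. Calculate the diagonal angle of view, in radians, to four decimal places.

Sensor diagonal = √(17.3² + 13²) = √468.2900 ≈ 21.6400 mm.
Angle of view α = 2·arctan(d/2f) with d = 21.6400 mm and f = 527 mm.
d/2f = 0.02053; arctan(0.02053) ≈ 0.0205 rad, so α ≈ 0.0411 rad.

0.0411 rad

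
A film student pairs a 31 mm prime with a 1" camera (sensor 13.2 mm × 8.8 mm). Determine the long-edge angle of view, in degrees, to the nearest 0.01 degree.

24.04°

Angle of view α = 2·arctan(w/2f) with w = 13.2 mm and f = 31 mm.
w/2f = 0.21290; arctan(0.21290) ≈ 12.0190°, so α ≈ 24.0380°.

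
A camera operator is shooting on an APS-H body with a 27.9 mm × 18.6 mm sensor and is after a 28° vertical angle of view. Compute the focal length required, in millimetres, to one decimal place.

37.3 mm

From α = 2·arctan(h/2f) we get f = h / (2·tan(α/2)).
With h = 18.6 mm and α/2 = 14°, tan(α/2) ≈ 0.24933, so f ≈ 18.6 / 0.49866 ≈ 37.3003 mm.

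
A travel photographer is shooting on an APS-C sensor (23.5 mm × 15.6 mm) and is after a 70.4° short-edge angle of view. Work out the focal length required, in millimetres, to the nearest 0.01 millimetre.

11.06 mm

From α = 2·arctan(h/2f) we get f = h / (2·tan(α/2)).
With h = 15.6 mm and α/2 = 35.2°, tan(α/2) ≈ 0.70542, so f ≈ 15.6 / 1.41084 ≈ 11.0572 mm.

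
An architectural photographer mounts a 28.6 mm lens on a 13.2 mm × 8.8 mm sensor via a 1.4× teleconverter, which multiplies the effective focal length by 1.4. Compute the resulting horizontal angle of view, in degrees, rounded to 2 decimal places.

18.72°

Effective focal length f = 28.6 × 1.4 = 40.04 mm.
α = 2·arctan(13.2 / (2 × 40.04)) = 2·arctan(0.16484) ≈ 18.7204°.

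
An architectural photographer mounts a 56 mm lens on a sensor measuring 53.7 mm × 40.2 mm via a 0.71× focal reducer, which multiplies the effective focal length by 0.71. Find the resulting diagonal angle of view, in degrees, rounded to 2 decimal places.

Effective focal length f = 56 × 0.71 = 39.76 mm.
Sensor diagonal = √(53.7² + 40.2²) = √4499.7300 ≈ 67.0800 mm.
α = 2·arctan(67.080 / (2 × 39.76)) = 2·arctan(0.84356) ≈ 80.2994°.

80.30°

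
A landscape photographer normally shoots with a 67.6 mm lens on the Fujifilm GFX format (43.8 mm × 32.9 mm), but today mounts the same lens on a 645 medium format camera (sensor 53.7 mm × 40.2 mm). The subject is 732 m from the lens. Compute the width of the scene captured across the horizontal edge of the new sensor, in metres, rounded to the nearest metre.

581 m

The focal length stays 67.6 mm; the relevant sensor dimension is now w = 53.7 mm. Object distance dₒ = 732 m = 732000 mm.
Thin-lens field width W = w·(dₒ − f)/f = 53.7 × (732000 − 67.6)/67.6 ≈ 581431.507 mm = 581.432 m.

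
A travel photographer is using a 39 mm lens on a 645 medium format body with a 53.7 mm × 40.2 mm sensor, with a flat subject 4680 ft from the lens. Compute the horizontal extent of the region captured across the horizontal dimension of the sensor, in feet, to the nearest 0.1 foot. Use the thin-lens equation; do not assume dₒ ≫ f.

dₒ: 4680 ft × 304.8 mm/ft = 1426463.95 mm.
Similar triangles through the lens centre give W/dₒ = w/dᵢ; with 1/f = 1/dₒ + 1/dᵢ this gives W = w·(dₒ − f)/f.
W = 53.7 mm × (1.42646e+06 − 39) / 39 = 53.7 × 36574.9988 ≈ 1964077.437 mm = 1964077.437/304.8 ft = 6443.82 ft.

6443.8 ft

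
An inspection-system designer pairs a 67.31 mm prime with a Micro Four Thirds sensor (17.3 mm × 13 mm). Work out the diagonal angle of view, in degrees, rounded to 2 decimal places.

18.26°

Sensor diagonal = √(17.3² + 13²) = √468.2900 ≈ 21.6400 mm.
Angle of view α = 2·arctan(d/2f) with d = 21.6400 mm and f = 67.31 mm.
d/2f = 0.16075; arctan(0.16075) ≈ 9.1321°, so α ≈ 18.2642°.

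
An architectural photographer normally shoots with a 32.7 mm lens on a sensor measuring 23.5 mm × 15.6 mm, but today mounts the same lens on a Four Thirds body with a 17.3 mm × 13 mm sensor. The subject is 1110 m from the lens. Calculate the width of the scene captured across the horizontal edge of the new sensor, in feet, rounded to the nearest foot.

1927 ft

The focal length stays 32.7 mm; the relevant sensor dimension is now w = 17.3 mm. Object distance dₒ = 1110 m = 1.11e+06 mm.
Thin-lens field width W = w·(dₒ − f)/f = 17.3 × (1.11e+06 − 32.7)/32.7 ≈ 587230.406 mm = 587230.406/304.8 ft = 1926.61 ft.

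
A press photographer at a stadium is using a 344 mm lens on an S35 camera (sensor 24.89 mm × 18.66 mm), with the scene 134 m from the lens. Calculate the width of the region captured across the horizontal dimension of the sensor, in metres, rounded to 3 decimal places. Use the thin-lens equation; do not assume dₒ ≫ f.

dₒ: 134 m = 134000 mm.
Similar triangles through the lens centre give W/dₒ = w/dᵢ; with 1/f = 1/dₒ + 1/dᵢ this gives W = w·(dₒ − f)/f.
W = 24.89 mm × (134000 − 344) / 344 = 24.89 × 388.5349 ≈ 9670.633 mm = 9.67063 m.

9.671 m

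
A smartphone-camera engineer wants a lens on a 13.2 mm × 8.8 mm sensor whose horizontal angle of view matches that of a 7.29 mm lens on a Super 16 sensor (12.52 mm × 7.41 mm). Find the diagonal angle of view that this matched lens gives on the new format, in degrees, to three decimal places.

91.807°

Equal horizontal AOV ⇒ f₂ = f₁ · 13.2/12.52 = 7.29 × 1.05431 ≈ 7.6859 mm.
Sensor diagonal = √(13.2² + 8.8²) = √251.6800 ≈ 15.8644 mm.
Diagonal AOV on the new format = 2·arctan(15.8644 / (2 × 7.6859)) = 2·arctan(1.03204) ≈ 91.8068°.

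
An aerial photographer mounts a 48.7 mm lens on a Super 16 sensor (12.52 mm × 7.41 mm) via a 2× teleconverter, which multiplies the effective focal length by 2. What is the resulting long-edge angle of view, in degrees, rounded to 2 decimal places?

Effective focal length f = 48.7 × 2 = 97.4 mm.
α = 2·arctan(12.52 / (2 × 97.4)) = 2·arctan(0.06427) ≈ 7.3548°.

7.35°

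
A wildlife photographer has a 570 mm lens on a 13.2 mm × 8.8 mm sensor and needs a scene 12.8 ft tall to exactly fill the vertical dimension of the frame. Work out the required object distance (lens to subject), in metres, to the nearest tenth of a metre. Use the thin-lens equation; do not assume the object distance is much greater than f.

W: 12.8 ft × 304.8 mm/ft = 3901.44 mm.
Magnification m = h/W = dᵢ/dₒ; combined with 1/f = 1/dₒ + 1/dᵢ this gives dₒ = f·(1 + W/h).
dₒ = 570 mm × (1 + 3901.44/8.8) = 570 × 444.3454 ≈ 253276.901 mm = 253.277 m.

253.3 m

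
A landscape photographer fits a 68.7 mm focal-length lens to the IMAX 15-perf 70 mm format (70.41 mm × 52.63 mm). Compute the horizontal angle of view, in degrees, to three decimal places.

Angle of view α = 2·arctan(w/2f) with w = 70.41 mm and f = 68.7 mm.
w/2f = 0.51245; arctan(0.51245) ≈ 27.1327°, so α ≈ 54.2653°.

54.265°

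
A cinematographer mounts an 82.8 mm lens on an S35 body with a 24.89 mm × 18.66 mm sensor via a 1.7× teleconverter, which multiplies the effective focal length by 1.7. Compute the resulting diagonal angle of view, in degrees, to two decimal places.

Effective focal length f = 82.8 × 1.7 = 140.76 mm.
Sensor diagonal = √(24.89² + 18.66²) = √967.7077 ≈ 31.1080 mm.
α = 2·arctan(31.108 / (2 × 140.76)) = 2·arctan(0.11050) ≈ 12.6112°.

12.61°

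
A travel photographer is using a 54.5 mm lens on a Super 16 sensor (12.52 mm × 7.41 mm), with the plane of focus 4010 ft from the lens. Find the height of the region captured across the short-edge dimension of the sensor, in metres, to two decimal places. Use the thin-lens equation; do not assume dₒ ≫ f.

dₒ: 4010 ft × 304.8 mm/ft = 1222247.96 mm.
Similar triangles through the lens centre give W/dₒ = h/dᵢ; with 1/f = 1/dₒ + 1/dᵢ this gives W = h·(dₒ − f)/f.
W = 7.41 mm × (1.22225e+06 − 54.5) / 54.5 = 7.41 × 22425.5681 ≈ 166173.460 mm = 166.173 m.

166.17 m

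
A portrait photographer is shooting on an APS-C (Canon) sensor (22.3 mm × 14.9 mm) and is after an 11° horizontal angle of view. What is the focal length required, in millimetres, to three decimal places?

From α = 2·arctan(w/2f) we get f = w / (2·tan(α/2)).
With w = 22.3 mm and α/2 = 5.5°, tan(α/2) ≈ 0.09629, so f ≈ 22.3 / 0.19258 ≈ 115.7972 mm.

115.797 mm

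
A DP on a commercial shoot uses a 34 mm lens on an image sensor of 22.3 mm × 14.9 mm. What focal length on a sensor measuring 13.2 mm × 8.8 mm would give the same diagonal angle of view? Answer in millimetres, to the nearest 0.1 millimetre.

20.1 mm

Sensor diagonal = √(22.3² + 14.9²) = √719.3000 ≈ 26.8198 mm.
Sensor diagonal = √(13.2² + 8.8²) = √251.6800 ≈ 15.8644 mm.
Equal angle of view means equal diagonal/f ratio, so f₂ = f₁ · (diagonal₂/diagonal₁) = 34 × 15.8644/26.8198.
f₂ = 34 × 0.59152 ≈ 20.112 mm.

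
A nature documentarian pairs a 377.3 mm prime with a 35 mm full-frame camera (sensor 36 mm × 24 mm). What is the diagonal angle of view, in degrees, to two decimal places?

6.56°

Sensor diagonal = √(36² + 24²) = √1872.0000 ≈ 43.2666 mm.
Angle of view α = 2·arctan(d/2f) with d = 43.2666 mm and f = 377.3 mm.
d/2f = 0.05734; arctan(0.05734) ≈ 3.2816°, so α ≈ 6.5632°.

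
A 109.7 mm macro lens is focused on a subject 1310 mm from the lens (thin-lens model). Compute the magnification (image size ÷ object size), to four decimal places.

0.0914×

Thin lens: 1/f = 1/dₒ + 1/dᵢ → 1/dᵢ = 1/109.7 − 1/1310 = 0.0083524 mm⁻¹, so dᵢ ≈ 119.7259 mm.
Magnification m = dᵢ/dₒ = 119.7259/1310 ≈ 0.09139.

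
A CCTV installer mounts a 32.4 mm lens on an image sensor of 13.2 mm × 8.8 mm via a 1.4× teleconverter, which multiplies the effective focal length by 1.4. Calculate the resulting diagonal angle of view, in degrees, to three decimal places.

19.838°

Effective focal length f = 32.4 × 1.4 = 45.36 mm.
Sensor diagonal = √(13.2² + 8.8²) = √251.6800 ≈ 15.8644 mm.
α = 2·arctan(15.864 / (2 × 45.36)) = 2·arctan(0.17487) ≈ 19.8383°.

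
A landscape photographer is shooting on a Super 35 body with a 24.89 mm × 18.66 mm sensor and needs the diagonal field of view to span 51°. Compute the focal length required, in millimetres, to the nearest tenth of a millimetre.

32.6 mm

Sensor diagonal = √(24.89² + 18.66²) = √967.7077 ≈ 31.1080 mm.
From α = 2·arctan(d/2f) we get f = d / (2·tan(α/2)).
With d = 31.1080 mm and α/2 = 25.5°, tan(α/2) ≈ 0.47698, so f ≈ 31.1080 / 0.95395 ≈ 32.6096 mm.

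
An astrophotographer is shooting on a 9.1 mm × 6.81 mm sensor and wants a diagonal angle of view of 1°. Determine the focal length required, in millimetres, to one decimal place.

651.2 mm

Sensor diagonal = √(9.1² + 6.81²) = √129.1861 ≈ 11.3660 mm.
From α = 2·arctan(d/2f) we get f = d / (2·tan(α/2)).
With d = 11.3660 mm and α/2 = 0.5°, tan(α/2) ≈ 0.00873, so f ≈ 11.3660 / 0.01745 ≈ 651.2077 mm.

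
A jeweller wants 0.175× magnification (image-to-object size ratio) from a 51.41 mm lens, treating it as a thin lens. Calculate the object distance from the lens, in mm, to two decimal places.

With m = dᵢ/dₒ and 1/f = 1/dₒ + 1/dᵢ, substituting dᵢ = m·dₒ gives 1/f = (1 + 1/m)/dₒ, hence dₒ = f·(1 + 1/m).
dₒ = 51.41 × (1 + 1/0.175) = 51.41 × 6.71429 ≈ 345.181 mm.

345.18 mm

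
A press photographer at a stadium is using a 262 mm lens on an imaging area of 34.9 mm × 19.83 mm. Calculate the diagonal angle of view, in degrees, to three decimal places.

8.761°

Sensor diagonal = √(34.9² + 19.83²) = √1611.2389 ≈ 40.1402 mm.
Angle of view α = 2·arctan(d/2f) with d = 40.1402 mm and f = 262 mm.
d/2f = 0.07660; arctan(0.07660) ≈ 4.3805°, so α ≈ 8.7610°.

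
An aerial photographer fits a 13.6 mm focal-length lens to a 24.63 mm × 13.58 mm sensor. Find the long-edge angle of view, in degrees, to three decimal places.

84.323°

Angle of view α = 2·arctan(w/2f) with w = 24.63 mm and f = 13.6 mm.
w/2f = 0.90551; arctan(0.90551) ≈ 42.1613°, so α ≈ 84.3226°.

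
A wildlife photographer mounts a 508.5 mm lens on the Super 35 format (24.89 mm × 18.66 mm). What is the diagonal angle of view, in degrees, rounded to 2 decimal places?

Sensor diagonal = √(24.89² + 18.66²) = √967.7077 ≈ 31.1080 mm.
Angle of view α = 2·arctan(d/2f) with d = 31.1080 mm and f = 508.5 mm.
d/2f = 0.03059; arctan(0.03059) ≈ 1.7520°, so α ≈ 3.5040°.

3.50°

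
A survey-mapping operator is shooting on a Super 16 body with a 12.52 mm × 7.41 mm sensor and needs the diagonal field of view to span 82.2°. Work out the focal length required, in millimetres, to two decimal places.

Sensor diagonal = √(12.52² + 7.41²) = √211.6585 ≈ 14.5485 mm.
From α = 2·arctan(d/2f) we get f = d / (2·tan(α/2)).
With d = 14.5485 mm and α/2 = 41.1°, tan(α/2) ≈ 0.87236, so f ≈ 14.5485 / 1.74471 ≈ 8.3386 mm.

8.34 mm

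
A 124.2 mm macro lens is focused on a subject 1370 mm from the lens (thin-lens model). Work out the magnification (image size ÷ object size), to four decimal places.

Thin lens: 1/f = 1/dₒ + 1/dᵢ → 1/dᵢ = 1/124.2 − 1/1370 = 0.0073216 mm⁻¹, so dᵢ ≈ 136.5821 mm.
Magnification m = dᵢ/dₒ = 136.5821/1370 ≈ 0.09969.

0.0997×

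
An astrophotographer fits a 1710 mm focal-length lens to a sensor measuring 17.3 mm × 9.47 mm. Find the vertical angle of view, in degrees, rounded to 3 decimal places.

Angle of view α = 2·arctan(h/2f) with h = 9.47 mm and f = 1710 mm.
h/2f = 0.00277; arctan(0.00277) ≈ 0.1587°, so α ≈ 0.3173°.

0.317°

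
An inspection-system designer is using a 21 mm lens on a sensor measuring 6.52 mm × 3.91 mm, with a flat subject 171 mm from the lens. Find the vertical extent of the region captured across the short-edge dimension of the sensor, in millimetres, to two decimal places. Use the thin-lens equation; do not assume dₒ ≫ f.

27.93 mm

Similar triangles through the lens centre give W/dₒ = h/dᵢ; with 1/f = 1/dₒ + 1/dᵢ this gives W = h·(dₒ − f)/f.
W = 3.91 mm × (171 − 21) / 21 = 3.91 × 7.1429 ≈ 27.929 mm.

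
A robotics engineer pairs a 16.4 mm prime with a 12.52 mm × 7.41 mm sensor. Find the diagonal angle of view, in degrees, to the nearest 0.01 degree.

47.84°

Sensor diagonal = √(12.52² + 7.41²) = √211.6585 ≈ 14.5485 mm.
Angle of view α = 2·arctan(d/2f) with d = 14.5485 mm and f = 16.4 mm.
d/2f = 0.44355; arctan(0.44355) ≈ 23.9198°, so α ≈ 47.8395°.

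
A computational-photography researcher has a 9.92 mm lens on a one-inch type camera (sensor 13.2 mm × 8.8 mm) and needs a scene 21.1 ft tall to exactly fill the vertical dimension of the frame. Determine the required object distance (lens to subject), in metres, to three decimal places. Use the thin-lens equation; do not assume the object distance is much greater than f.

W: 21.1 ft × 304.8 mm/ft = 6431.28 mm.
Magnification m = h/W = dᵢ/dₒ; combined with 1/f = 1/dₒ + 1/dᵢ this gives dₒ = f·(1 + W/h).
dₒ = 9.92 mm × (1 + 6431.28/8.8) = 9.92 × 731.8272 ≈ 7259.726 mm = 7.25973 m.

7.260 m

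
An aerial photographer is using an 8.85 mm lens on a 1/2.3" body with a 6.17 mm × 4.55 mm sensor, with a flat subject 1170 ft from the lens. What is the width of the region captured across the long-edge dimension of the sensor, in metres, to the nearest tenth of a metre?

dₒ: 1170 ft × 304.8 mm/ft = 356615.99 mm.
Similar triangles through the lens centre give W/dₒ = w/dᵢ; with 1/f = 1/dₒ + 1/dᵢ this gives W = w·(dₒ − f)/f.
W = 6.17 mm × (356616 − 8.85) / 8.85 = 6.17 × 40294.5919 ≈ 248617.632 mm = 248.618 m.

248.6 m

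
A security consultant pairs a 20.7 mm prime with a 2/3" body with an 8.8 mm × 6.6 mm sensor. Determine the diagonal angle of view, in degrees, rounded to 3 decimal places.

29.759°

Sensor diagonal = √(8.8² + 6.6²) = √121.0000 ≈ 11.0000 mm.
Angle of view α = 2·arctan(d/2f) with d = 11.0000 mm and f = 20.7 mm.
d/2f = 0.26570; arctan(0.26570) ≈ 14.8797°, so α ≈ 29.7594°.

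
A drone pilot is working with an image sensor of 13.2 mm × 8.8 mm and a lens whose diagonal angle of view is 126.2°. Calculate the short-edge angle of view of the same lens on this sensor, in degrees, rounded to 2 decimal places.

Sensor diagonal = √(13.2² + 8.8²) = √251.6800 ≈ 15.8644 mm.
From the diagonal AOV: f = 15.8644 / (2·tan(63.1°)) = 15.8644 / 3.94222 ≈ 4.0242 mm.
Short-edge AOV = 2·arctan(8.8 / (2 × 4.0242)) = 2·arctan(1.09337) ≈ 95.1079°.

95.11°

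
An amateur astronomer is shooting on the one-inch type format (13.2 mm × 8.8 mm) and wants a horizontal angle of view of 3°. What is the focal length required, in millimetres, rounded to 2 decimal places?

252.04 mm

From α = 2·arctan(w/2f) we get f = w / (2·tan(α/2)).
With w = 13.2 mm and α/2 = 1.5°, tan(α/2) ≈ 0.02619, so f ≈ 13.2 / 0.05237 ≈ 252.0438 mm.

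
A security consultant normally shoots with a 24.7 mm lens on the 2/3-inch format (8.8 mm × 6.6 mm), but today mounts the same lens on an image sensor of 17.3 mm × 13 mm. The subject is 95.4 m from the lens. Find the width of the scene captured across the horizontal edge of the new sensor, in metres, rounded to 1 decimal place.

The focal length stays 24.7 mm; the relevant sensor dimension is now w = 17.3 mm. Object distance dₒ = 95.4 m = 95400 mm.
Thin-lens field width W = w·(dₒ − f)/f = 17.3 × (95400 − 24.7)/24.7 ≈ 66801.323 mm = 66.8013 m.

66.8 m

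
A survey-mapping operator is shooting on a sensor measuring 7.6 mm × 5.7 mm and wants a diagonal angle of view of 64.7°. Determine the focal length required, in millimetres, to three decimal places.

Sensor diagonal = √(7.6² + 5.7²) = √90.2500 ≈ 9.5000 mm.
From α = 2·arctan(d/2f) we get f = d / (2·tan(α/2)).
With d = 9.5000 mm and α/2 = 32.35°, tan(α/2) ≈ 0.63340, so f ≈ 9.5000 / 1.26679 ≈ 7.4993 mm.

7.499 mm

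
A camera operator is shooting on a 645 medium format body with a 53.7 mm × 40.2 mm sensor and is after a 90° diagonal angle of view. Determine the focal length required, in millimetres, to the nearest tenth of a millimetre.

Sensor diagonal = √(53.7² + 40.2²) = √4499.7300 ≈ 67.0800 mm.
From α = 2·arctan(d/2f) we get f = d / (2·tan(α/2)).
With d = 67.0800 mm and α/2 = 45°, tan(α/2) ≈ 1.00000, so f ≈ 67.0800 / 2.00000 ≈ 33.5400 mm.

33.5 mm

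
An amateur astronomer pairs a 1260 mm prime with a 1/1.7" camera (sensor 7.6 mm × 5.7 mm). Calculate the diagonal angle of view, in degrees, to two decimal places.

Sensor diagonal = √(7.6² + 5.7²) = √90.2500 ≈ 9.5000 mm.
Angle of view α = 2·arctan(d/2f) with d = 9.5000 mm and f = 1260 mm.
d/2f = 0.00377; arctan(0.00377) ≈ 0.2160°, so α ≈ 0.4320°.

0.43°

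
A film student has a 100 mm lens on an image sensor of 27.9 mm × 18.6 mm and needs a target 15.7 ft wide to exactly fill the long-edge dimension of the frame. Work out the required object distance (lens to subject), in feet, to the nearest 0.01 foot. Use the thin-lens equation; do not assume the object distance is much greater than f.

56.60 ft

W: 15.7 ft × 304.8 mm/ft = 4785.36 mm.
Magnification m = w/W = dᵢ/dₒ; combined with 1/f = 1/dₒ + 1/dᵢ this gives dₒ = f·(1 + W/w).
dₒ = 100 mm × (1 + 4785.36/27.9) = 100 × 172.5183 ≈ 17251.827 mm = 17251.827/304.8 ft = 56.6005 ft.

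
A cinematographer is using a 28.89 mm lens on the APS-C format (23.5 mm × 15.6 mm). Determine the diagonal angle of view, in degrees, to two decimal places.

Sensor diagonal = √(23.5² + 15.6²) = √795.6100 ≈ 28.2066 mm.
Angle of view α = 2·arctan(d/2f) with d = 28.2066 mm and f = 28.89 mm.
d/2f = 0.48817; arctan(0.48817) ≈ 26.0203°, so α ≈ 52.0406°.

52.04°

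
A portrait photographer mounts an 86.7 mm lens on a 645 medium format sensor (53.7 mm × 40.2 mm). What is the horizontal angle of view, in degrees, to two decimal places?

Angle of view α = 2·arctan(w/2f) with w = 53.7 mm and f = 86.7 mm.
w/2f = 0.30969; arctan(0.30969) ≈ 17.2072°, so α ≈ 34.4143°.

34.41°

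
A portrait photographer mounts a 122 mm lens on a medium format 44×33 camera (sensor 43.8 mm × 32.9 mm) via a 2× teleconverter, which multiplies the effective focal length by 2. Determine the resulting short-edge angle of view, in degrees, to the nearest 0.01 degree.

Effective focal length f = 122 × 2 = 244 mm.
α = 2·arctan(32.9 / (2 × 244)) = 2·arctan(0.06742) ≈ 7.7139°.

7.71°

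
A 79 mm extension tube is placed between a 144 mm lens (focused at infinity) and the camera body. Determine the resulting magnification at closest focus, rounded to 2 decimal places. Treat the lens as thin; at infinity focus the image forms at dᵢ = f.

The tube moves the image plane from f to f + e, so dᵢ = 144 + 79 = 223 mm. Focus is achieved when 1/f = 1/dₒ + 1/dᵢ, giving dₒ = 1/(1/f − 1/(f+e)).
Magnification m = dᵢ/dₒ = (f+e)·(1/f − 1/(f+e)) = e/f = 79/144 ≈ 0.5486.

0.55×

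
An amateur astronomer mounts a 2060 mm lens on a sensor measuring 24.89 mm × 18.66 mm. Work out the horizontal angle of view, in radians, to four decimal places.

Angle of view α = 2·arctan(w/2f) with w = 24.89 mm and f = 2060 mm.
w/2f = 0.00604; arctan(0.00604) ≈ 0.0060 rad, so α ≈ 0.0121 rad.

0.0121 rad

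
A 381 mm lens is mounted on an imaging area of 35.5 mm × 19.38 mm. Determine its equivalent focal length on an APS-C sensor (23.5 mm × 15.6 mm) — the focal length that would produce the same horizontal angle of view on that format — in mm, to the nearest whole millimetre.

252 mm

Equal angle of view means equal width/f ratio, so f₂ = f₁ · (width₂/width₁) = 381 × 23.5/35.5.
f₂ = 381 × 0.66197 ≈ 252.211 mm.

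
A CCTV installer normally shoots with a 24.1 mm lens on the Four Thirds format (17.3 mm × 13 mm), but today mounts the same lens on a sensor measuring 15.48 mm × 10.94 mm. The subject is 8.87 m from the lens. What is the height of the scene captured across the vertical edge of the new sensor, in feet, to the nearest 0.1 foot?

13.2 ft

The focal length stays 24.1 mm; the relevant sensor dimension is now h = 10.94 mm. Object distance dₒ = 8.87 m = 8870 mm.
Thin-lens field height W = h·(dₒ − f)/f = 10.94 × (8870 − 24.1)/24.1 ≈ 4015.525 mm = 4015.525/304.8 ft = 13.1743 ft.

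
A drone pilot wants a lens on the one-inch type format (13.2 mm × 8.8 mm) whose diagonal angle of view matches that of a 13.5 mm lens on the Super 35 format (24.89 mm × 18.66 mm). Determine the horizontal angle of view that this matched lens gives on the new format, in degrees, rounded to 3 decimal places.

Sensor diagonal = √(24.89² + 18.66²) = √967.7077 ≈ 31.1080 mm.
Sensor diagonal = √(13.2² + 8.8²) = √251.6800 ≈ 15.8644 mm.
Equal diagonal AOV ⇒ f₂ = f₁ · 15.8644/31.1080 = 13.5 × 0.50998 ≈ 6.8847 mm.
Horizontal AOV on the new format = 2·arctan(13.2 / (2 × 6.8847)) = 2·arctan(0.95865) ≈ 87.5809°.

87.581°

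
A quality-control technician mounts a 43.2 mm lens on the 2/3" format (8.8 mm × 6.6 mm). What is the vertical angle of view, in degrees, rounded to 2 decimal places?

8.74°

Angle of view α = 2·arctan(h/2f) with h = 6.6 mm and f = 43.2 mm.
h/2f = 0.07639; arctan(0.07639) ≈ 4.3683°, so α ≈ 8.7366°.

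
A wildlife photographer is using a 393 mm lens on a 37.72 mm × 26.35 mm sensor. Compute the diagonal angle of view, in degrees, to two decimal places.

Sensor diagonal = √(37.72² + 26.35²) = √2117.1209 ≈ 46.0122 mm.
Angle of view α = 2·arctan(d/2f) with d = 46.0122 mm and f = 393 mm.
d/2f = 0.05854; arctan(0.05854) ≈ 3.3503°, so α ≈ 6.7005°.

6.70°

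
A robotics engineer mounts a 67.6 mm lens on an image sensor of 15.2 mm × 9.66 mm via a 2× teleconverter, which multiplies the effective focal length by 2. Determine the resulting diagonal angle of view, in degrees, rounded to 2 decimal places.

Effective focal length f = 67.6 × 2 = 135.2 mm.
Sensor diagonal = √(15.2² + 9.66²) = √324.3556 ≈ 18.0099 mm.
α = 2·arctan(18.010 / (2 × 135.2)) = 2·arctan(0.06660) ≈ 7.6211°.

7.62°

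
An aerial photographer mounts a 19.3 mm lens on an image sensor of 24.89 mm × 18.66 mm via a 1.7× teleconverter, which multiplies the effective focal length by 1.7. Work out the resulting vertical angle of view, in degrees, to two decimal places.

31.75°

Effective focal length f = 19.3 × 1.7 = 32.81 mm.
α = 2·arctan(18.66 / (2 × 32.81)) = 2·arctan(0.28436) ≈ 31.7477°.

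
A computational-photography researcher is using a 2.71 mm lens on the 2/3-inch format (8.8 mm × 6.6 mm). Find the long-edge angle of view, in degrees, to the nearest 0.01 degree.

Angle of view α = 2·arctan(w/2f) with w = 8.8 mm and f = 2.71 mm.
w/2f = 1.62362; arctan(1.62362) ≈ 58.3707°, so α ≈ 116.7414°.

116.74°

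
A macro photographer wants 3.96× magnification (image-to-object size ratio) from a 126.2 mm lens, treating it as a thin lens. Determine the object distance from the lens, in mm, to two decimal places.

158.07 mm

With m = dᵢ/dₒ and 1/f = 1/dₒ + 1/dᵢ, substituting dᵢ = m·dₒ gives 1/f = (1 + 1/m)/dₒ, hence dₒ = f·(1 + 1/m).
dₒ = 126.2 × (1 + 1/3.96) = 126.2 × 1.25253 ≈ 158.069 mm.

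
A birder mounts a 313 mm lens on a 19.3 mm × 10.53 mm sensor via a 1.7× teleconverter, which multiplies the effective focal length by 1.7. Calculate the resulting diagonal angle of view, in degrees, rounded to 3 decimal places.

2.367°

Effective focal length f = 313 × 1.7 = 532.1 mm.
Sensor diagonal = √(19.3² + 10.53²) = √483.3709 ≈ 21.9857 mm.
α = 2·arctan(21.986 / (2 × 532.1)) = 2·arctan(0.02066) ≈ 2.3671°.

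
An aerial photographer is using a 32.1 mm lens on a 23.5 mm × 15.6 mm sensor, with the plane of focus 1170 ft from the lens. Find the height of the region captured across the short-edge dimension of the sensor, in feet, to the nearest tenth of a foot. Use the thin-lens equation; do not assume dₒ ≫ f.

dₒ: 1170 ft × 304.8 mm/ft = 356615.99 mm.
Similar triangles through the lens centre give W/dₒ = h/dᵢ; with 1/f = 1/dₒ + 1/dᵢ this gives W = h·(dₒ − f)/f.
W = 15.6 mm × (356616 − 32.1) / 32.1 = 15.6 × 11108.5324 ≈ 173293.105 mm = 173293.105/304.8 ft = 568.547 ft.

568.5 ft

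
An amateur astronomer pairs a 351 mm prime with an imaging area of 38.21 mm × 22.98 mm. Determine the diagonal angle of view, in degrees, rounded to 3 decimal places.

7.269°

Sensor diagonal = √(38.21² + 22.98²) = √1988.0845 ≈ 44.5879 mm.
Angle of view α = 2·arctan(d/2f) with d = 44.5879 mm and f = 351 mm.
d/2f = 0.06352; arctan(0.06352) ≈ 3.6343°, so α ≈ 7.2686°.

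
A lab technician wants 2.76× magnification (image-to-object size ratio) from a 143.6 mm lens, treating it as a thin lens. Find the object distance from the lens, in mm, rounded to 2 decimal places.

195.63 mm

With m = dᵢ/dₒ and 1/f = 1/dₒ + 1/dᵢ, substituting dᵢ = m·dₒ gives 1/f = (1 + 1/m)/dₒ, hence dₒ = f·(1 + 1/m).
dₒ = 143.6 × (1 + 1/2.76) = 143.6 × 1.36232 ≈ 195.629 mm.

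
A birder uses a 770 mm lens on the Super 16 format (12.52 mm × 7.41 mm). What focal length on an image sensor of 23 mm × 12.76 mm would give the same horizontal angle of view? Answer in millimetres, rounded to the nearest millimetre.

Equal angle of view means equal width/f ratio, so f₂ = f₁ · (width₂/width₁) = 770 × 23/12.52.
f₂ = 770 × 1.83706 ≈ 1414.537 mm.

1415 mm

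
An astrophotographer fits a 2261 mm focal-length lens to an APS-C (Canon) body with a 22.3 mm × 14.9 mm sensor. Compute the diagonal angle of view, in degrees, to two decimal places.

0.68°

Sensor diagonal = √(22.3² + 14.9²) = √719.3000 ≈ 26.8198 mm.
Angle of view α = 2·arctan(d/2f) with d = 26.8198 mm and f = 2261 mm.
d/2f = 0.00593; arctan(0.00593) ≈ 0.3398°, so α ≈ 0.6796°.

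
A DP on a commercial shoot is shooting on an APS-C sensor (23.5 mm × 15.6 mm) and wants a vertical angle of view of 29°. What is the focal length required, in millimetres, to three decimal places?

From α = 2·arctan(h/2f) we get f = h / (2·tan(α/2)).
With h = 15.6 mm and α/2 = 14.5°, tan(α/2) ≈ 0.25862, so f ≈ 15.6 / 0.51724 ≈ 30.1604 mm.

30.160 mm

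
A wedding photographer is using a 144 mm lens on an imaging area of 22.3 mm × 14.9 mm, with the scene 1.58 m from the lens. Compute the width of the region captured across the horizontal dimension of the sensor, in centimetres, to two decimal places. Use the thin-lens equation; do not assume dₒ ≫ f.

dₒ: 1.58 m = 1580 mm.
Similar triangles through the lens centre give W/dₒ = w/dᵢ; with 1/f = 1/dₒ + 1/dᵢ this gives W = w·(dₒ − f)/f.
W = 22.3 mm × (1580 − 144) / 144 = 22.3 × 9.9722 ≈ 222.381 mm = 22.2381 cm.

22.24 cm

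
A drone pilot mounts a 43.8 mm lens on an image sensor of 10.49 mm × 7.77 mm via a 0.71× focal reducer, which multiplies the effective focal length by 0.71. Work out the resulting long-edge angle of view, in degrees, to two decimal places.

19.15°

Effective focal length f = 43.8 × 0.71 = 31.098 mm.
α = 2·arctan(10.49 / (2 × 31.098)) = 2·arctan(0.16866) ≈ 19.1469°.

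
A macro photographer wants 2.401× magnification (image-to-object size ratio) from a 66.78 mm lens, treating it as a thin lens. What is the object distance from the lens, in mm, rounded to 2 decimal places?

With m = dᵢ/dₒ and 1/f = 1/dₒ + 1/dᵢ, substituting dᵢ = m·dₒ gives 1/f = (1 + 1/m)/dₒ, hence dₒ = f·(1 + 1/m).
dₒ = 66.78 × (1 + 1/2.401) = 66.78 × 1.41649 ≈ 94.593 mm.

94.59 mm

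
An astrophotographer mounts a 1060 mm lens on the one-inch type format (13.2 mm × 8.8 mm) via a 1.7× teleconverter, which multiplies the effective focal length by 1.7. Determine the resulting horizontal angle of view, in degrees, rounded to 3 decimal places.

0.420°

Effective focal length f = 1060 × 1.7 = 1802 mm.
α = 2·arctan(13.2 / (2 × 1802)) = 2·arctan(0.00366) ≈ 0.4197°.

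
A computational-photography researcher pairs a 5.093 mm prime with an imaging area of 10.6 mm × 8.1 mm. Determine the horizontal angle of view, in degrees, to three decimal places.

92.282°

Angle of view α = 2·arctan(w/2f) with w = 10.6 mm and f = 5.093 mm.
w/2f = 1.04064; arctan(1.04064) ≈ 46.1410°, so α ≈ 92.2820°.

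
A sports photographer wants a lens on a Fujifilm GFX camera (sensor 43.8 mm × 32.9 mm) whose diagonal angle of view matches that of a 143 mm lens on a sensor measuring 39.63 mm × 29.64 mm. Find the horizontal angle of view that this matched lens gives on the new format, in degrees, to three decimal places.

Sensor diagonal = √(39.63² + 29.64²) = √2449.0665 ≈ 49.4880 mm.
Sensor diagonal = √(43.8² + 32.9²) = √3000.8500 ≈ 54.7800 mm.
Equal diagonal AOV ⇒ f₂ = f₁ · 54.7800/49.4880 = 143 × 1.10693 ≈ 158.2916 mm.
Horizontal AOV on the new format = 2·arctan(43.8 / (2 × 158.2916)) = 2·arctan(0.13835) ≈ 15.7540°.

15.754°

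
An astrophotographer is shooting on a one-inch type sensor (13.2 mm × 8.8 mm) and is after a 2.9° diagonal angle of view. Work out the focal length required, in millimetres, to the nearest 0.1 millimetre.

313.4 mm

Sensor diagonal = √(13.2² + 8.8²) = √251.6800 ≈ 15.8644 mm.
From α = 2·arctan(d/2f) we get f = d / (2·tan(α/2)).
With d = 15.8644 mm and α/2 = 1.45°, tan(α/2) ≈ 0.02531, so f ≈ 15.8644 / 0.05063 ≈ 313.3692 mm.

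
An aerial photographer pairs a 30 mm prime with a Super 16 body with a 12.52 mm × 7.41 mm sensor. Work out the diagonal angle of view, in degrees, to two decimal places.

Sensor diagonal = √(12.52² + 7.41²) = √211.6585 ≈ 14.5485 mm.
Angle of view α = 2·arctan(d/2f) with d = 14.5485 mm and f = 30 mm.
d/2f = 0.24247; arctan(0.24247) ≈ 13.6297°, so α ≈ 27.2595°.

27.26°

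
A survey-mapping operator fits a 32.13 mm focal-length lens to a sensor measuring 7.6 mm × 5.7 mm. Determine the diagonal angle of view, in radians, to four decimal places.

Sensor diagonal = √(7.6² + 5.7²) = √90.2500 ≈ 9.5000 mm.
Angle of view α = 2·arctan(d/2f) with d = 9.5000 mm and f = 32.13 mm.
d/2f = 0.14784; arctan(0.14784) ≈ 0.1468 rad, so α ≈ 0.2935 rad.

0.2935 rad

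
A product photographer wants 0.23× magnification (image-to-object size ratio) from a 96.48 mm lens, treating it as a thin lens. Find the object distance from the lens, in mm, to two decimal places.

With m = dᵢ/dₒ and 1/f = 1/dₒ + 1/dᵢ, substituting dᵢ = m·dₒ gives 1/f = (1 + 1/m)/dₒ, hence dₒ = f·(1 + 1/m).
dₒ = 96.48 × (1 + 1/0.23) = 96.48 × 5.34783 ≈ 515.958 mm.

515.96 mm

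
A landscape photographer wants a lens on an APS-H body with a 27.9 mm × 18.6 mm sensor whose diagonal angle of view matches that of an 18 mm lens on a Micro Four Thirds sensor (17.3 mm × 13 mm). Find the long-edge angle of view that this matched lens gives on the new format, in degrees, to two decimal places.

Sensor diagonal = √(17.3² + 13²) = √468.2900 ≈ 21.6400 mm.
Sensor diagonal = √(27.9² + 18.6²) = √1124.3700 ≈ 33.5316 mm.
Equal diagonal AOV ⇒ f₂ = f₁ · 33.5316/21.6400 = 18 × 1.54952 ≈ 27.8914 mm.
Long-edge AOV on the new format = 2·arctan(27.9 / (2 × 27.8914)) = 2·arctan(0.50015) ≈ 53.1443°.

53.14°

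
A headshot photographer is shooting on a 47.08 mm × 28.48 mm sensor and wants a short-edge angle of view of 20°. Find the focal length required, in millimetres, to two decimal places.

From α = 2·arctan(h/2f) we get f = h / (2·tan(α/2)).
With h = 28.48 mm and α/2 = 10°, tan(α/2) ≈ 0.17633, so f ≈ 28.48 / 0.35265 ≈ 80.7591 mm.

80.76 mm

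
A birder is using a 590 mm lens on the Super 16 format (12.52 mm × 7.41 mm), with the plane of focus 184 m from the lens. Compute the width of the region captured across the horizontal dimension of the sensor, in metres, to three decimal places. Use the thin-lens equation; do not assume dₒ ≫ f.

dₒ: 184 m = 184000 mm.
Similar triangles through the lens centre give W/dₒ = w/dᵢ; with 1/f = 1/dₒ + 1/dᵢ this gives W = w·(dₒ − f)/f.
W = 12.52 mm × (184000 − 590) / 590 = 12.52 × 310.8644 ≈ 3892.022 mm = 3.89202 m.

3.892 m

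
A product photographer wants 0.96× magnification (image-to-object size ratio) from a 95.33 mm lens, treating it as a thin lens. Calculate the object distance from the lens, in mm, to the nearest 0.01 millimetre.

194.63 mm

With m = dᵢ/dₒ and 1/f = 1/dₒ + 1/dᵢ, substituting dᵢ = m·dₒ gives 1/f = (1 + 1/m)/dₒ, hence dₒ = f·(1 + 1/m).
dₒ = 95.33 × (1 + 1/0.96) = 95.33 × 2.04167 ≈ 194.632 mm.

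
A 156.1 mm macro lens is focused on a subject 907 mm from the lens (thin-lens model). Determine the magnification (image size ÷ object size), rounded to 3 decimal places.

0.208×

Thin lens: 1/f = 1/dₒ + 1/dᵢ → 1/dᵢ = 1/156.1 − 1/907 = 0.0053036 mm⁻¹, so dᵢ ≈ 188.5507 mm.
Magnification m = dᵢ/dₒ = 188.5507/907 ≈ 0.20788.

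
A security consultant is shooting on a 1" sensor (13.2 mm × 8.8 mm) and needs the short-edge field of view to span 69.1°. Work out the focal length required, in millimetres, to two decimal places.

From α = 2·arctan(h/2f) we get f = h / (2·tan(α/2)).
With h = 8.8 mm and α/2 = 34.55°, tan(α/2) ≈ 0.68857, so f ≈ 8.8 / 1.37713 ≈ 6.3901 mm.

6.39 mm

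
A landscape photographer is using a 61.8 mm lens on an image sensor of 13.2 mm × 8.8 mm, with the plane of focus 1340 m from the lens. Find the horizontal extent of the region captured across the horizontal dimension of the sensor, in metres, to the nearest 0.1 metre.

286.2 m

dₒ: 1340 m = 1.34e+06 mm.
Similar triangles through the lens centre give W/dₒ = w/dᵢ; with 1/f = 1/dₒ + 1/dᵢ this gives W = w·(dₒ − f)/f.
W = 13.2 mm × (1.34e+06 − 61.8) / 61.8 = 13.2 × 21681.8479 ≈ 286200.392 mm = 286.2 m.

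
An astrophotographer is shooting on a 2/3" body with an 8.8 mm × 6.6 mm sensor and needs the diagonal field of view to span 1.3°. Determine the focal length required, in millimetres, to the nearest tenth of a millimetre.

Sensor diagonal = √(8.8² + 6.6²) = √121.0000 ≈ 11.0000 mm.
From α = 2·arctan(d/2f) we get f = d / (2·tan(α/2)).
With d = 11.0000 mm and α/2 = 0.65°, tan(α/2) ≈ 0.01135, so f ≈ 11.0000 / 0.02269 ≈ 484.7896 mm.

484.8 mm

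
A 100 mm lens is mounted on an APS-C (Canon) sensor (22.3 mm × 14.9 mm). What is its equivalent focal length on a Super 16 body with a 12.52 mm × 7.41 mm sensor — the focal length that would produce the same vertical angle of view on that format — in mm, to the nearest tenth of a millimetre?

49.7 mm

Equal angle of view means equal height/f ratio, so f₂ = f₁ · (height₂/height₁) = 100 × 7.41/14.9.
f₂ = 100 × 0.49732 ≈ 49.732 mm.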